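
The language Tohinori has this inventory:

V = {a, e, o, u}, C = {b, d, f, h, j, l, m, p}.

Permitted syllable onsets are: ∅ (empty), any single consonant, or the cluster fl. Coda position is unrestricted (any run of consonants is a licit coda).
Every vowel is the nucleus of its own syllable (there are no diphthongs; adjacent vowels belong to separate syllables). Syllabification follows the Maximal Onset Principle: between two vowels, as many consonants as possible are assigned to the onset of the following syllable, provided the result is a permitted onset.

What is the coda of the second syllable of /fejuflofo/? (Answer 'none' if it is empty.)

none

The vowels are e, u, o, o — 4 nuclei, so 4 syllables.
σ1/σ2 boundary: /j/ is a single consonant, so it becomes the next onset.
σ2/σ3 boundary: /fl/ is a licit onset in full, so it all attaches to the next syllable.
σ3/σ4 boundary: /f/ → onset of the next syllable (single consonants are always licit onsets).
So the parse is fe.ju.flo.fo.
Syllable 2 is /ju/: onset /j/, nucleus /u/, coda ∅.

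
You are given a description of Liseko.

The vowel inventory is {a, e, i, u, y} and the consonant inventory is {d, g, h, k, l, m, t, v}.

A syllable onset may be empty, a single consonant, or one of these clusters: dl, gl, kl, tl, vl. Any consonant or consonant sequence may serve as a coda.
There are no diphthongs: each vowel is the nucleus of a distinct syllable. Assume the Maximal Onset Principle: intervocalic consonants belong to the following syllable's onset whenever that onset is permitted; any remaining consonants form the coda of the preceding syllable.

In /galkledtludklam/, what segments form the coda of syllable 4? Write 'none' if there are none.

m

Nuclei (vowels): a, e, u, a → 4 syllables.
V1 /a/ – V2 /e/: /lkl/; trying suffixes from longest down, /kl/ is the first permitted one, so coda /l/ | onset /kl/.
V2 /e/ – V3 /u/: cluster /dtl/ — the longest permitted-onset suffix is /tl/; onset = /tl/, preceding coda = /d/.
V3 /u/ – V4 /a/: cluster /dkl/ — the longest permitted-onset suffix is /kl/; onset = /kl/, preceding coda = /d/.
Result: gal.kled.tlud.klam.
Syllable 4 is /klam/: onset /kl/, nucleus /a/, coda /m/.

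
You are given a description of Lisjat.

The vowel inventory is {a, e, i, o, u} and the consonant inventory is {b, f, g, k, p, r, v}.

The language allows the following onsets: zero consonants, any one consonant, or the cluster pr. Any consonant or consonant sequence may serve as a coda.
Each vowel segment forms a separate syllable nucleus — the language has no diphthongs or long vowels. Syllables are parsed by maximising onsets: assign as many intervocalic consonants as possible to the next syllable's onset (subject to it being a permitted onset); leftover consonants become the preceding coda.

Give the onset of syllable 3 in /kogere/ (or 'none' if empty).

Nuclei (vowels): o, e, e → 3 syllables.
V1 /o/ – V2 /e/: /g/ is a single consonant, so it becomes the next onset.
V2 /e/ – V3 /e/: just /r/ — single C goes to the following onset.
Putting it together: ko.ge.re.
Syllable 3 is /re/: onset /r/, nucleus /e/, coda ∅.

r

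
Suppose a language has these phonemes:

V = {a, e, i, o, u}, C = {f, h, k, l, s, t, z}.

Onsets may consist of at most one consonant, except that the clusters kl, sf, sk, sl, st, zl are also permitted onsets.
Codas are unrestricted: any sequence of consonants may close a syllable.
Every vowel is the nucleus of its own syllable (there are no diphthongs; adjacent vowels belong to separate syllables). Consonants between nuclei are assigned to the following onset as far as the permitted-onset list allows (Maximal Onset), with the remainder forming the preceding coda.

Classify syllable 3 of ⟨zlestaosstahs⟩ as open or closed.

closed

The vowels are e, a, o, a — 4 nuclei, so 4 syllables.
Between /e/ (V1) and /a/ (V2): cluster /st/ — /st/ is itself a permitted onset, so the whole cluster goes right; preceding coda = ∅.
Between /a/ (V2) and /o/ (V3): nothing intervenes; syllable break is V.V.
Between /o/ (V3) and /a/ (V4): /sst/; trying suffixes from longest down, /st/ is the first permitted one, so coda /s/ | onset /st/.
So the parse is zle.sta.os.stahs.
Syllable 3 is /os/ with coda /s/, so it is closed.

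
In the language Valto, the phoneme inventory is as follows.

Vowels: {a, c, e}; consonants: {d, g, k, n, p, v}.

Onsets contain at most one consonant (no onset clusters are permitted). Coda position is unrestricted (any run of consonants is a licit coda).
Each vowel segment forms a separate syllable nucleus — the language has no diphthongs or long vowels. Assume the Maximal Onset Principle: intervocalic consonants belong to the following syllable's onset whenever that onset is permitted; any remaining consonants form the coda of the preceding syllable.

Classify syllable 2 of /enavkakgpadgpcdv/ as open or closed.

Vowels present: e, a, a, a, c; each is a nucleus, giving 5 syllables.
V1 /e/ – V2 /a/: /n/ is a single consonant, so it becomes the next onset.
V2 /a/ – V3 /a/: /vk/ — longest licit onset from the right is /k/, leaving /v/ as coda.
V3 /a/ – V4 /a/: /kgp/; trying suffixes from longest down, /p/ is the first permitted one, so coda /kg/ | onset /p/.
V4 /a/ – V5 /c/: /dgp/; trying suffixes from longest down, /p/ is the first permitted one, so coda /dg/ | onset /p/.
Putting it together: e.nav.kakg.padg.pcdv.
Syllable 2 is /nav/ with coda /v/, so it is closed.

closed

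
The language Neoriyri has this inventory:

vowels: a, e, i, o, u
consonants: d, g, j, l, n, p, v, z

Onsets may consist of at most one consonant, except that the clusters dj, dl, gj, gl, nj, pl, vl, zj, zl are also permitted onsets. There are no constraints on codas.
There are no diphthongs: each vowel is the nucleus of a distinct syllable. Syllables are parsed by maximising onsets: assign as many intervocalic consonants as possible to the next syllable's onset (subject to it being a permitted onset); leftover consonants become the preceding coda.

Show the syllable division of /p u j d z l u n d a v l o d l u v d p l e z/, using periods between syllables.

pujd.zlun.da.vlo.dluvd.plez

Vowels present: u, u, a, o, u, e; each is a nucleus, giving 6 syllables.
σ1/σ2 boundary: /jdzl/; trying suffixes from longest down, /zl/ is the first permitted one, so coda /jd/ | onset /zl/.
σ2/σ3 boundary: /nd/ — longest licit onset from the right is /d/, leaving /n/ as coda.
σ3/σ4 boundary: /vl/ — entire cluster is a permitted onset → onset /vl/, coda ∅.
σ4/σ5 boundary: /dl/ is a licit onset in full, so it all attaches to the next syllable.
σ5/σ6 boundary: /vdpl/ splits as /vd/ + /pl/ (/pl/ is the longest suffix that is a licit onset).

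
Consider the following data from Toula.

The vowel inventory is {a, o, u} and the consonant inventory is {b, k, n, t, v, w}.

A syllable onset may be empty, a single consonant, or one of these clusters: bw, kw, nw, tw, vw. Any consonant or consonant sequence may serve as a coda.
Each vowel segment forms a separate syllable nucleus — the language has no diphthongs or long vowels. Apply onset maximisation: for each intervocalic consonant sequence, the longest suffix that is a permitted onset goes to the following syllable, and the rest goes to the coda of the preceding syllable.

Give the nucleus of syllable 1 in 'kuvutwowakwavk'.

u

Vowels present: u, u, o, a, a; each is a nucleus, giving 5 syllables.
The first nucleus (vowel 1 from the left) is /u/.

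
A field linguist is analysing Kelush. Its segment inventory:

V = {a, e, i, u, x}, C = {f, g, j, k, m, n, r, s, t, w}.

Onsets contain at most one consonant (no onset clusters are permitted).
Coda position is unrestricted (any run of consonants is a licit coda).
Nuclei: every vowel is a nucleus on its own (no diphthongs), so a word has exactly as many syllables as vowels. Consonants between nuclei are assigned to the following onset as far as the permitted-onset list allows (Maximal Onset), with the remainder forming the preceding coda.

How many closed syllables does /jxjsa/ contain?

1

Nuclei (vowels): x, a → 2 syllables.
/x…a/ gap (V1→V2): /js/ — longest licit onset from the right is /s/, leaving /j/ as coda.
Syllabification: jxj.sa.
Classifying each syllable: /jxj/ (closed), /sa/ (open).
Closed syllables: 1.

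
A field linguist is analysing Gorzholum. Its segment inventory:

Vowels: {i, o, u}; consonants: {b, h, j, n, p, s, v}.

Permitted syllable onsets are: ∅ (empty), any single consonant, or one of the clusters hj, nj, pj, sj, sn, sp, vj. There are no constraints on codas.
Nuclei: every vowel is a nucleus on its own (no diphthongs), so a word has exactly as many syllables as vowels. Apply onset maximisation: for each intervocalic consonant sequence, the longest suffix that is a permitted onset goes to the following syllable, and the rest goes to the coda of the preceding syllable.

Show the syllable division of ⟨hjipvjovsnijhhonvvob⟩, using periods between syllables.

Nuclei (vowels): i, o, i, o, o → 5 syllables.
/i…o/ gap (V1→V2): /pvj/; trying suffixes from longest down, /vj/ is the first permitted one, so coda /p/ | onset /vj/.
/o…i/ gap (V2→V3): /vsn/ — longest licit onset from the right is /sn/, leaving /v/ as coda.
/i…o/ gap (V3→V4): cluster /jhh/ — the longest permitted-onset suffix is /h/; onset = /h/, preceding coda = /jh/.
/o…o/ gap (V4→V5): /nvv/; trying suffixes from longest down, /v/ is the first permitted one, so coda /nv/ | onset /v/.

hjip.vjov.snijh.honv.vob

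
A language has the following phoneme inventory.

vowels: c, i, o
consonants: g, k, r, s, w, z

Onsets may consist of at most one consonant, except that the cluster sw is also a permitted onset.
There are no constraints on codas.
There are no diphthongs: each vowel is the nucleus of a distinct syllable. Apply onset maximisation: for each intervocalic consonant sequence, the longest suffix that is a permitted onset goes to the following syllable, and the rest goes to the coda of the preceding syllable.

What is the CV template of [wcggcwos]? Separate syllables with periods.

CVC.CV.CVC

The vowels are c, c, o — 3 nuclei, so 3 syllables.
/c…c/ gap (V1→V2): /gg/; trying suffixes from longest down, /g/ is the first permitted one, so coda /g/ | onset /g/.
/c…o/ gap (V2→V3): just /w/ — single C goes to the following onset.
So the parse is wcg.gc.wos.
Mapping each syllable to C/V: /wcg/ → CVC, /gc/ → CV, /wos/ → CVC.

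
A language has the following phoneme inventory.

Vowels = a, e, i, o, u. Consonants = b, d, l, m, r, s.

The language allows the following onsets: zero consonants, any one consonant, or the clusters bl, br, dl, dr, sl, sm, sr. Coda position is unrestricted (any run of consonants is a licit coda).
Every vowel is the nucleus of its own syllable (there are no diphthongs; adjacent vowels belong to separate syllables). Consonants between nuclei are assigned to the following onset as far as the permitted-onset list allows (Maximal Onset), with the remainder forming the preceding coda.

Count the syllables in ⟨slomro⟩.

The vowels are o, o — 2 nuclei, so 2 syllables.

2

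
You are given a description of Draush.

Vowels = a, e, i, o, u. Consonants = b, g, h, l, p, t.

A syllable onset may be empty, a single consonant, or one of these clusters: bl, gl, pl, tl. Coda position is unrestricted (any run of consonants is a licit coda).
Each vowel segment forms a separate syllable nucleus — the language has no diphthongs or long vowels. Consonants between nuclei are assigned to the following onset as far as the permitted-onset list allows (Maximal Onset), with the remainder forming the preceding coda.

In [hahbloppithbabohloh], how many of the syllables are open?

1

Vowels present: a, o, i, a, o, o; each is a nucleus, giving 6 syllables.
Between /a/ (V1) and /o/ (V2): /hbl/ splits as /h/ + /bl/ (/bl/ is the longest suffix that is a licit onset).
Between /o/ (V2) and /i/ (V3): /pp/; trying suffixes from longest down, /p/ is the first permitted one, so coda /p/ | onset /p/.
Between /i/ (V3) and /a/ (V4): /thb/ — longest licit onset from the right is /b/, leaving /th/ as coda.
Between /a/ (V4) and /o/ (V5): /b/ → onset of the next syllable (single consonants are always licit onsets).
Between /o/ (V5) and /o/ (V6): /hl/ — longest licit onset from the right is /l/, leaving /h/ as coda.
So the parse is hah.blop.pith.ba.boh.loh.
Classifying each syllable: /hah/ (closed), /blop/ (closed), /pith/ (closed), /ba/ (open), /boh/ (closed), /loh/ (closed).
Open syllables: 1.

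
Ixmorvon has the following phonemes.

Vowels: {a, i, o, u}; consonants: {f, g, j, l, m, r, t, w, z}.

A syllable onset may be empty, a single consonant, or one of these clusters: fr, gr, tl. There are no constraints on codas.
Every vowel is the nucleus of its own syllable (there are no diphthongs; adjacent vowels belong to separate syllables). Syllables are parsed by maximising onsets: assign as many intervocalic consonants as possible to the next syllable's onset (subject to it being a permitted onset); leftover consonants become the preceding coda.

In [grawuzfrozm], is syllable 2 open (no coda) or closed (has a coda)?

closed

Nuclei (vowels): a, u, o → 3 syllables.
V1 /a/ – V2 /u/: /w/ → onset of the next syllable (single consonants are always licit onsets).
V2 /u/ – V3 /o/: /zfr/ splits as /z/ + /fr/ (/fr/ is the longest suffix that is a licit onset).
Syllabification: gra.wuz.frozm.
Syllable 2 is /wuz/ with coda /z/, so it is closed.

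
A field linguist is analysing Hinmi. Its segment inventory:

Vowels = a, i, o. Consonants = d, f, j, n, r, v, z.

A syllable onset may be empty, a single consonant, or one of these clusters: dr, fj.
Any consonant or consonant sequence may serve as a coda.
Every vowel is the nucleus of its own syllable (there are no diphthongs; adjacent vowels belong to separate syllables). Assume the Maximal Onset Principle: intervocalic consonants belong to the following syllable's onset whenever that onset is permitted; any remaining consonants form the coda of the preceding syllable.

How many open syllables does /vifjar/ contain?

1

Vowels present: i, a; each is a nucleus, giving 2 syllables.
Between /i/ (V1) and /a/ (V2): cluster /fj/ — /fj/ is itself a permitted onset, so the whole cluster goes right; preceding coda = ∅.
Putting it together: vi.fjar.
Classifying each syllable: /vi/ (open), /fjar/ (closed).
Open syllables: 1.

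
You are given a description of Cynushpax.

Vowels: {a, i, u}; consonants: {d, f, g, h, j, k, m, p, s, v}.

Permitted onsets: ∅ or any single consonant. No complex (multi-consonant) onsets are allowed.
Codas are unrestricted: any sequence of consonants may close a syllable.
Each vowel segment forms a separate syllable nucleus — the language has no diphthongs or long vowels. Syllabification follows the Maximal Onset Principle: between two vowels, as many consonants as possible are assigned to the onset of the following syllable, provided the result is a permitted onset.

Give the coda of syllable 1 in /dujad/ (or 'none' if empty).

Nuclei (vowels): u, a → 2 syllables.
Between /u/ (V1) and /a/ (V2): /j/ is a single consonant, so it becomes the next onset.
Putting it together: du.jad.
Syllable 1 is /du/: onset /d/, nucleus /u/, coda ∅.

none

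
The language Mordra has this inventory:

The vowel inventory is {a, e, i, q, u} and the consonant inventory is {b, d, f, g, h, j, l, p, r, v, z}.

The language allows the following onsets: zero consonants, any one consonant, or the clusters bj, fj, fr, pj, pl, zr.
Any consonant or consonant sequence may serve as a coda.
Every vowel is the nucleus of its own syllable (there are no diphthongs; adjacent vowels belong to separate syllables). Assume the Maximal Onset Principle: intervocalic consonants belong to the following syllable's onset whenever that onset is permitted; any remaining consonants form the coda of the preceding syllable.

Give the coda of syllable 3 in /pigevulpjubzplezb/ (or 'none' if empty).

l

Nuclei (vowels): i, e, u, u, e → 5 syllables.
V1 /i/ – V2 /e/: just /g/ — single C goes to the following onset.
V2 /e/ – V3 /u/: just /v/ — single C goes to the following onset.
V3 /u/ – V4 /u/: /lpj/; trying suffixes from longest down, /pj/ is the first permitted one, so coda /l/ | onset /pj/.
V4 /u/ – V5 /e/: /bzpl/; trying suffixes from longest down, /pl/ is the first permitted one, so coda /bz/ | onset /pl/.
So the parse is pi.ge.vul.pjubz.plezb.
Syllable 3 is /vul/: onset /v/, nucleus /u/, coda /l/.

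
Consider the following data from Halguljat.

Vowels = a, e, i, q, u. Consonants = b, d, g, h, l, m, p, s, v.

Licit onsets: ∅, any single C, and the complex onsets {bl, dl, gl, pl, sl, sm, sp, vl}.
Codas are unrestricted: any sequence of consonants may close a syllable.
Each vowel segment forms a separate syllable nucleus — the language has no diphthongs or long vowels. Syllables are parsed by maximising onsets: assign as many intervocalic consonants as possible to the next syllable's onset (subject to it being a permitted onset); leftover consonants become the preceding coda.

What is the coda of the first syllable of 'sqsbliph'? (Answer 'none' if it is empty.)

s

The vowels are q, i — 2 nuclei, so 2 syllables.
V1 /q/ – V2 /i/: /sbl/ splits as /s/ + /bl/ (/bl/ is the longest suffix that is a licit onset).
Putting it together: sqs.bliph.
Syllable 1 is /sqs/: onset /s/, nucleus /q/, coda /s/.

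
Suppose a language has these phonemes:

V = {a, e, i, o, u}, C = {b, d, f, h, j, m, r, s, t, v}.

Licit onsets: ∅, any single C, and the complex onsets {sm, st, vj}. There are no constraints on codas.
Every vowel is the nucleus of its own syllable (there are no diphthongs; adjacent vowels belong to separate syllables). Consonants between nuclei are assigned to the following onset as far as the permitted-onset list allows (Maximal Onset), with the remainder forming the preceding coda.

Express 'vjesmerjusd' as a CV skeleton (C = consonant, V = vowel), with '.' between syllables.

Vowels present: e, e, u; each is a nucleus, giving 3 syllables.
σ1/σ2 boundary: /sm/ is a licit onset in full, so it all attaches to the next syllable.
σ2/σ3 boundary: /rj/; trying suffixes from longest down, /j/ is the first permitted one, so coda /r/ | onset /j/.
Putting it together: vje.smer.jusd.
Mapping each syllable to C/V: /vje/ → CCV, /smer/ → CCVC, /jusd/ → CVCC.

CCV.CCVC.CVCC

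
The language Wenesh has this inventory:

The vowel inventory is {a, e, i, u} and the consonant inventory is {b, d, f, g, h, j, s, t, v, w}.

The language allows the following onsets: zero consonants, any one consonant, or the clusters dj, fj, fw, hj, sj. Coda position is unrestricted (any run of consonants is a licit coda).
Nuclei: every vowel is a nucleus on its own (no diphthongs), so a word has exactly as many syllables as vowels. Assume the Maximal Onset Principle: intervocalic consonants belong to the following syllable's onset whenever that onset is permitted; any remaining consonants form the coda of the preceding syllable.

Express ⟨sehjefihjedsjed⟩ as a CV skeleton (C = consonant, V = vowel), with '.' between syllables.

Nuclei (vowels): e, e, i, e, e → 5 syllables.
V1 /e/ – V2 /e/: cluster /hj/ — /hj/ is itself a permitted onset, so the whole cluster goes right; preceding coda = ∅.
V2 /e/ – V3 /i/: just /f/ — single C goes to the following onset.
V3 /i/ – V4 /e/: cluster /hj/ — /hj/ is itself a permitted onset, so the whole cluster goes right; preceding coda = ∅.
V4 /e/ – V5 /e/: /dsj/; trying suffixes from longest down, /sj/ is the first permitted one, so coda /d/ | onset /sj/.
So the parse is se.hje.fi.hjed.sjed.
Mapping each syllable to C/V: /se/ → CV, /hje/ → CCV, /fi/ → CV, /hjed/ → CCVC, /sjed/ → CCVC.

CV.CCV.CV.CCVC.CCVC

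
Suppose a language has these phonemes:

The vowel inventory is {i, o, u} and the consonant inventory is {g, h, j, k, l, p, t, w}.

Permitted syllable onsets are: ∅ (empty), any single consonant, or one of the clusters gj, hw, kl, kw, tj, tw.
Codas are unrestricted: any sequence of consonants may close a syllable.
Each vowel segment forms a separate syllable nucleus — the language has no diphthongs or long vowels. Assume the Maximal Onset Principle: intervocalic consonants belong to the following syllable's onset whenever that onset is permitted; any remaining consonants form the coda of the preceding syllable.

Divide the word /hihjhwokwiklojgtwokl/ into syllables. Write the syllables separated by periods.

hihj.hwo.kwi.klojg.twokl

Nuclei (vowels): i, o, i, o, o → 5 syllables.
σ1/σ2 boundary: /hjhw/ — longest licit onset from the right is /hw/, leaving /hj/ as coda.
σ2/σ3 boundary: /kw/ is a licit onset in full, so it all attaches to the next syllable.
σ3/σ4 boundary: /kl/ — entire cluster is a permitted onset → onset /kl/, coda ∅.
σ4/σ5 boundary: cluster /jgtw/ — the longest permitted-onset suffix is /tw/; onset = /tw/, preceding coda = /jg/.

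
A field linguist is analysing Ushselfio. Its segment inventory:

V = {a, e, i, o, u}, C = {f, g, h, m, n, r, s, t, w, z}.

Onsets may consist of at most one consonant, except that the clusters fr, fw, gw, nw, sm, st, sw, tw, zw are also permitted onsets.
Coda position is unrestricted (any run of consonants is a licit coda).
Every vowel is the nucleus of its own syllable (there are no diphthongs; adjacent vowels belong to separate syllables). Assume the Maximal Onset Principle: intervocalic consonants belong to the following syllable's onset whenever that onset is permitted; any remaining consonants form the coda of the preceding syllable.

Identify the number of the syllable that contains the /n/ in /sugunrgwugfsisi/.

2

Nuclei (vowels): u, u, u, i, i → 5 syllables.
/u…u/ gap (V1→V2): /g/ is a single consonant, so it becomes the next onset.
/u…u/ gap (V2→V3): /nrgw/; trying suffixes from longest down, /gw/ is the first permitted one, so coda /nr/ | onset /gw/.
/u…i/ gap (V3→V4): /gfs/; trying suffixes from longest down, /s/ is the first permitted one, so coda /gf/ | onset /s/.
/i…i/ gap (V4→V5): /s/ is a single consonant, so it becomes the next onset.
Syllabification: su.gunr.gwugf.si.si.
The /n/ is in the coda of syllable 2 (/gunr/).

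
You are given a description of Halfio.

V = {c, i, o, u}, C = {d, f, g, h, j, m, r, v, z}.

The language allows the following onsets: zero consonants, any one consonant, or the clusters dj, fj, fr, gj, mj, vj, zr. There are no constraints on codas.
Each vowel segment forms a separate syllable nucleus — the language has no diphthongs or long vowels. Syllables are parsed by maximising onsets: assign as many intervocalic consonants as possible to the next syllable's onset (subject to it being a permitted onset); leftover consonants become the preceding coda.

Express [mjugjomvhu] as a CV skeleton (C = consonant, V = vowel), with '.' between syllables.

The vowels are u, o, u — 3 nuclei, so 3 syllables.
σ1/σ2 boundary: /gj/ — entire cluster is a permitted onset → onset /gj/, coda ∅.
σ2/σ3 boundary: cluster /mvh/ — the longest permitted-onset suffix is /h/; onset = /h/, preceding coda = /mv/.
Result: mju.gjomv.hu.
Mapping each syllable to C/V: /mju/ → CCV, /gjomv/ → CCVCC, /hu/ → CV.

CCV.CCVCC.CV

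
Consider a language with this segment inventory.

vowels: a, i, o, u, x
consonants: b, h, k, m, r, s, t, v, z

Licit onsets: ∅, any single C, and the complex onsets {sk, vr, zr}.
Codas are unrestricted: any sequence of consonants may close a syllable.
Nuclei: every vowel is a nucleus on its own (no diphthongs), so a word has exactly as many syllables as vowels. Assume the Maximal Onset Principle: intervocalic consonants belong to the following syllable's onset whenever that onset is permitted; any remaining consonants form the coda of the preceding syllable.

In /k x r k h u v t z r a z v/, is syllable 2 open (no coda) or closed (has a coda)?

Nuclei (vowels): x, u, a → 3 syllables.
Between /x/ (V1) and /u/ (V2): /rkh/ splits as /rk/ + /h/ (/h/ is the longest suffix that is a licit onset).
Between /u/ (V2) and /a/ (V3): /vtzr/ splits as /vt/ + /zr/ (/zr/ is the longest suffix that is a licit onset).
Putting it together: kxrk.huvt.zrazv.
Syllable 2 is /huvt/ with coda /vt/, so it is closed.

closed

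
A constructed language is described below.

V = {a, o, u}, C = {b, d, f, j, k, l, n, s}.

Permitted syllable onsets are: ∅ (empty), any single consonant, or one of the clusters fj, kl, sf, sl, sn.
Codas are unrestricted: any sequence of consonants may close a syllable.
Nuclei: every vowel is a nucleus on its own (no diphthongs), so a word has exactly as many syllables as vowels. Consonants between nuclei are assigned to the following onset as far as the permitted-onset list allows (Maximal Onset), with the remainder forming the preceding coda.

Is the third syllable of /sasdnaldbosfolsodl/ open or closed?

The vowels are a, a, o, o, o — 5 nuclei, so 5 syllables.
/a…a/ gap (V1→V2): /sdn/ splits as /sd/ + /n/ (/n/ is the longest suffix that is a licit onset).
/a…o/ gap (V2→V3): /ldb/ splits as /ld/ + /b/ (/b/ is the longest suffix that is a licit onset).
/o…o/ gap (V3→V4): /sf/ — entire cluster is a permitted onset → onset /sf/, coda ∅.
/o…o/ gap (V4→V5): /ls/; trying suffixes from longest down, /s/ is the first permitted one, so coda /l/ | onset /s/.
Putting it together: sasd.nald.bo.sfol.sodl.
Syllable 3 is /bo/; it ends in its nucleus with no coda, so it is open.

open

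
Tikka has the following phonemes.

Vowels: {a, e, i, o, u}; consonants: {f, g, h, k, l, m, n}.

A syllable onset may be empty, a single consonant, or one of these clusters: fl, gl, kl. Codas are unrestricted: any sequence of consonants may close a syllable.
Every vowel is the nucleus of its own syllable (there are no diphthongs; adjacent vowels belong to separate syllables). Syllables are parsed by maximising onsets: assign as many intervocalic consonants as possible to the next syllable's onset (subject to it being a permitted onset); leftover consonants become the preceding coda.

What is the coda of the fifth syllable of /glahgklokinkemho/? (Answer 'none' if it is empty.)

none

Nuclei (vowels): a, o, i, e, o → 5 syllables.
Between /a/ (V1) and /o/ (V2): /hgkl/ — longest licit onset from the right is /kl/, leaving /hg/ as coda.
Between /o/ (V2) and /i/ (V3): /k/ is a single consonant, so it becomes the next onset.
Between /i/ (V3) and /e/ (V4): cluster /nk/ — the longest permitted-onset suffix is /k/; onset = /k/, preceding coda = /n/.
Between /e/ (V4) and /o/ (V5): /mh/ splits as /m/ + /h/ (/h/ is the longest suffix that is a licit onset).
So the parse is glahg.klo.kin.kem.ho.
Syllable 5 is /ho/: onset /h/, nucleus /o/, coda ∅.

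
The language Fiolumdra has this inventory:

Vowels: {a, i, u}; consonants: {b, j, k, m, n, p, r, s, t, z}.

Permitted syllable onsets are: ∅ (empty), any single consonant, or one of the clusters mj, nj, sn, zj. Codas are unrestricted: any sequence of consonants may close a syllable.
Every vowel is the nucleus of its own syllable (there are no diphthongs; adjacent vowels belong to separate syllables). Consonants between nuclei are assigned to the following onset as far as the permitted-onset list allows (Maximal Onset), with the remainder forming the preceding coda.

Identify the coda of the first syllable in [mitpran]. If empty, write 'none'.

Nuclei (vowels): i, a → 2 syllables.
σ1/σ2 boundary: /tpr/ splits as /tp/ + /r/ (/r/ is the longest suffix that is a licit onset).
Putting it together: mitp.ran.
Syllable 1 is /mitp/: onset /m/, nucleus /i/, coda /tp/.

tp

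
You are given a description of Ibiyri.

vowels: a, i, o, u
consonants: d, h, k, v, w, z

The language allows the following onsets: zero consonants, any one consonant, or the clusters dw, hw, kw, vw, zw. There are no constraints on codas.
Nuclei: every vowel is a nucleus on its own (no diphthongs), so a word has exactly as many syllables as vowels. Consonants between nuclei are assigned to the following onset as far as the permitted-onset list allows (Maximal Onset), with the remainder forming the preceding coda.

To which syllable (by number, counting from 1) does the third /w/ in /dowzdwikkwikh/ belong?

3

Vowels present: o, i, i; each is a nucleus, giving 3 syllables.
Between /o/ (V1) and /i/ (V2): /wzdw/ splits as /wz/ + /dw/ (/dw/ is the longest suffix that is a licit onset).
Between /i/ (V2) and /i/ (V3): cluster /kkw/ — the longest permitted-onset suffix is /kw/; onset = /kw/, preceding coda = /k/.
So the parse is dowz.dwik.kwikh.
The third /w/ is in the onset of syllable 3 (/kwikh/).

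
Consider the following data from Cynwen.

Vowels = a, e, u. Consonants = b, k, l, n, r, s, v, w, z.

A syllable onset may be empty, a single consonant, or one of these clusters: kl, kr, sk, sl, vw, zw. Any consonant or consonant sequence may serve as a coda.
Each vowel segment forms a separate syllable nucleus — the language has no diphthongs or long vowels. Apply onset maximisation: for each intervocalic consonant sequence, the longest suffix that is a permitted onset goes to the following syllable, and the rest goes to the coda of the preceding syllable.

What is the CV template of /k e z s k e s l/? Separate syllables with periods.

CVC.CCVCC

Nuclei (vowels): e, e → 2 syllables.
V1 /e/ – V2 /e/: /zsk/ — longest licit onset from the right is /sk/, leaving /z/ as coda.
So the parse is kez.skesl.
Mapping each syllable to C/V: /kez/ → CVC, /skesl/ → CCVCC.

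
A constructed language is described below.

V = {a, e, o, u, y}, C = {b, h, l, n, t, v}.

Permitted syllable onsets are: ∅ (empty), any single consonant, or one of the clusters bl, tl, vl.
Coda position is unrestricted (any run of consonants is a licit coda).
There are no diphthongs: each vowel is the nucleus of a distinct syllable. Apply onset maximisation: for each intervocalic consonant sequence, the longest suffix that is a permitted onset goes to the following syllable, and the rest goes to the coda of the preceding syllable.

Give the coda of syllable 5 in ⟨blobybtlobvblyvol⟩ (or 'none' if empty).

l

The vowels are o, y, o, y, o — 5 nuclei, so 5 syllables.
σ1/σ2 boundary: /b/ → onset of the next syllable (single consonants are always licit onsets).
σ2/σ3 boundary: /btl/; trying suffixes from longest down, /tl/ is the first permitted one, so coda /b/ | onset /tl/.
σ3/σ4 boundary: /bvbl/; trying suffixes from longest down, /bl/ is the first permitted one, so coda /bv/ | onset /bl/.
σ4/σ5 boundary: /v/ is a single consonant, so it becomes the next onset.
So the parse is blo.byb.tlobv.bly.vol.
Syllable 5 is /vol/: onset /v/, nucleus /o/, coda /l/.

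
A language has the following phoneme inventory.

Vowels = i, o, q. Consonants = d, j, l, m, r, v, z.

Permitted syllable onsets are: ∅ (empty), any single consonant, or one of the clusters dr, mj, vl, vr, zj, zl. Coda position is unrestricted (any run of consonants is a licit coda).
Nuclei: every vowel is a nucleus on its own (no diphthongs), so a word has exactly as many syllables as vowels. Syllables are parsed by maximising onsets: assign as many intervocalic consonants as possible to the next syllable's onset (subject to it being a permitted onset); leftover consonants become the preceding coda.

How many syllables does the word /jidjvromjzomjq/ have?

4

Vowels present: i, o, o, q; each is a nucleus, giving 4 syllables.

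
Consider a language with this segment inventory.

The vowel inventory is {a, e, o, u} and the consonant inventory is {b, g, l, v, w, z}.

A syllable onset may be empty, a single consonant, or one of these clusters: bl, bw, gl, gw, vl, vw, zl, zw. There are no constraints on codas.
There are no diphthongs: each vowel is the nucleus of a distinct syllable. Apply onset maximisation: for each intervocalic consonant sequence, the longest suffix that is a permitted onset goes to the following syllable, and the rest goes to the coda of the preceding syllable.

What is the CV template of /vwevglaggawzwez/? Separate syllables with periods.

Vowels present: e, a, a, e; each is a nucleus, giving 4 syllables.
Between /e/ (V1) and /a/ (V2): /vgl/ — longest licit onset from the right is /gl/, leaving /v/ as coda.
Between /a/ (V2) and /a/ (V3): /gg/ splits as /g/ + /g/ (/g/ is the longest suffix that is a licit onset).
Between /a/ (V3) and /e/ (V4): /wzw/ — longest licit onset from the right is /zw/, leaving /w/ as coda.
Putting it together: vwev.glag.gaw.zwez.
Mapping each syllable to C/V: /vwev/ → CCVC, /glag/ → CCVC, /gaw/ → CVC, /zwez/ → CCVC.

CCVC.CCVC.CVC.CCVC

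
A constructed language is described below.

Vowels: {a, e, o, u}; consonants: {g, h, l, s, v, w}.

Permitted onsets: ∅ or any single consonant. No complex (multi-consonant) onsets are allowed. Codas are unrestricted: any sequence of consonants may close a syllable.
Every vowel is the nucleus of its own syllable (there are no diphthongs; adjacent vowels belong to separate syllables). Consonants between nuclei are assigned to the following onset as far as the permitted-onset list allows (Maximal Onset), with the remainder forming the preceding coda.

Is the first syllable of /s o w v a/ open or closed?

The vowels are o, a — 2 nuclei, so 2 syllables.
Between /o/ (V1) and /a/ (V2): /wv/ splits as /w/ + /v/ (/v/ is the longest suffix that is a licit onset).
So the parse is sow.va.
Syllable 1 is /sow/ with coda /w/, so it is closed.

closed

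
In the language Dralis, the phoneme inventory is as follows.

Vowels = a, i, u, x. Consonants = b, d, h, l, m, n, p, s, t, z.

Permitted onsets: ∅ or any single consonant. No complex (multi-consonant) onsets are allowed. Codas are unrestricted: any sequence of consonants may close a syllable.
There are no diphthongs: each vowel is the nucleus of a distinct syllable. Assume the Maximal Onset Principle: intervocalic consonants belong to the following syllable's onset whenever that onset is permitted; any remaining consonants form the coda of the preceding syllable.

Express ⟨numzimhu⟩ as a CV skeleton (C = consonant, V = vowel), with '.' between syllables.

Vowels present: u, i, u; each is a nucleus, giving 3 syllables.
V1 /u/ – V2 /i/: /mz/ — longest licit onset from the right is /z/, leaving /m/ as coda.
V2 /i/ – V3 /u/: /mh/ splits as /m/ + /h/ (/h/ is the longest suffix that is a licit onset).
Result: num.zim.hu.
Mapping each syllable to C/V: /num/ → CVC, /zim/ → CVC, /hu/ → CV.

CVC.CVC.CV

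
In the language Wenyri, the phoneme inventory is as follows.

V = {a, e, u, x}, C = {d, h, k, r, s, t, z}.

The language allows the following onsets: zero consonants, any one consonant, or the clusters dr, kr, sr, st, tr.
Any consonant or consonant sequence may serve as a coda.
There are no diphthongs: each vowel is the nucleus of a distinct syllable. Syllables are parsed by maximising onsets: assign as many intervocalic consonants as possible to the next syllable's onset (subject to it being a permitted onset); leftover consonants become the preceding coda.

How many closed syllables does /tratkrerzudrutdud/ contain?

4

The vowels are a, e, u, u, u — 5 nuclei, so 5 syllables.
σ1/σ2 boundary: cluster /tkr/ — the longest permitted-onset suffix is /kr/; onset = /kr/, preceding coda = /t/.
σ2/σ3 boundary: /rz/; trying suffixes from longest down, /z/ is the first permitted one, so coda /r/ | onset /z/.
σ3/σ4 boundary: /dr/ is a licit onset in full, so it all attaches to the next syllable.
σ4/σ5 boundary: /td/ splits as /t/ + /d/ (/d/ is the longest suffix that is a licit onset).
So the parse is trat.krer.zu.drut.dud.
Classifying each syllable: /trat/ (closed), /krer/ (closed), /zu/ (open), /drut/ (closed), /dud/ (closed).
Closed syllables: 4.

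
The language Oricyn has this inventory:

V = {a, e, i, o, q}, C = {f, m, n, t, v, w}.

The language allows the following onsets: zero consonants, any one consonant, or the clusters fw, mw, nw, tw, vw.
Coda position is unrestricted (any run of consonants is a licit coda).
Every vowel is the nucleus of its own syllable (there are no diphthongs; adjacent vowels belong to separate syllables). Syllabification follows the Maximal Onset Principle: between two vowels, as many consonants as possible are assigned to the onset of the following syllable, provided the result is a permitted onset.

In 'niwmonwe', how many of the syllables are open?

2

Nuclei (vowels): i, o, e → 3 syllables.
V1 /i/ – V2 /o/: /wm/ splits as /w/ + /m/ (/m/ is the longest suffix that is a licit onset).
V2 /o/ – V3 /e/: cluster /nw/ — /nw/ is itself a permitted onset, so the whole cluster goes right; preceding coda = ∅.
Result: niw.mo.nwe.
Classifying each syllable: /niw/ (closed), /mo/ (open), /nwe/ (open).
Open syllables: 2.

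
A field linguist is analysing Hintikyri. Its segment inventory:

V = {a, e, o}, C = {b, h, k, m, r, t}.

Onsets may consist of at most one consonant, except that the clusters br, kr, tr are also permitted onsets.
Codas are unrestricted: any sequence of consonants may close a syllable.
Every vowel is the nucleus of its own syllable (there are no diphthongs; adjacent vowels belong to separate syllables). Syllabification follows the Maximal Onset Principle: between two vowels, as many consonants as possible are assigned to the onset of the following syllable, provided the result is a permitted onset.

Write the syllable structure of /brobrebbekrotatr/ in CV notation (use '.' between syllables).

CCV.CCVC.CV.CCV.CVCC

Vowels present: o, e, e, o, a; each is a nucleus, giving 5 syllables.
V1 /o/ – V2 /e/: cluster /br/ — /br/ is itself a permitted onset, so the whole cluster goes right; preceding coda = ∅.
V2 /e/ – V3 /e/: /bb/; trying suffixes from longest down, /b/ is the first permitted one, so coda /b/ | onset /b/.
V3 /e/ – V4 /o/: cluster /kr/ — /kr/ is itself a permitted onset, so the whole cluster goes right; preceding coda = ∅.
V4 /o/ – V5 /a/: just /t/ — single C goes to the following onset.
So the parse is bro.breb.be.kro.tatr.
Mapping each syllable to C/V: /bro/ → CCV, /breb/ → CCVC, /be/ → CV, /kro/ → CCV, /tatr/ → CVCC.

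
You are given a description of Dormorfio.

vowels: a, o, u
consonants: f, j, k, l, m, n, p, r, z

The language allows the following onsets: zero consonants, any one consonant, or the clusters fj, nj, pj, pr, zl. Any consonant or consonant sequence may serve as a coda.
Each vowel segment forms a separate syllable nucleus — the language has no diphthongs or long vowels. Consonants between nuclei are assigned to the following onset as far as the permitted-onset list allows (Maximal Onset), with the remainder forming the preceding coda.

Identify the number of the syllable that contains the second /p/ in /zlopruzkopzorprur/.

The vowels are o, u, o, o, u — 5 nuclei, so 5 syllables.
/o…u/ gap (V1→V2): cluster /pr/ — /pr/ is itself a permitted onset, so the whole cluster goes right; preceding coda = ∅.
/u…o/ gap (V2→V3): /zk/; trying suffixes from longest down, /k/ is the first permitted one, so coda /z/ | onset /k/.
/o…o/ gap (V3→V4): /pz/ — longest licit onset from the right is /z/, leaving /p/ as coda.
/o…u/ gap (V4→V5): /rpr/ — longest licit onset from the right is /pr/, leaving /r/ as coda.
Putting it together: zlo.pruz.kop.zor.prur.
The second /p/ is in the coda of syllable 3 (/kop/).

3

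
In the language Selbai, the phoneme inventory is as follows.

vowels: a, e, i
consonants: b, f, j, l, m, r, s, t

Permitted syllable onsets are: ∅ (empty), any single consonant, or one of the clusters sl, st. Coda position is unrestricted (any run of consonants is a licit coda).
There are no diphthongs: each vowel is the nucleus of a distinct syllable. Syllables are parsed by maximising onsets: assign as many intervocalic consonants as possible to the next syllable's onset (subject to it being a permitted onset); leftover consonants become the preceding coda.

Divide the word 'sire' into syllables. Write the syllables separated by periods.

The vowels are i, e — 2 nuclei, so 2 syllables.
V1 /i/ – V2 /e/: just /r/ — single C goes to the following onset.

si.re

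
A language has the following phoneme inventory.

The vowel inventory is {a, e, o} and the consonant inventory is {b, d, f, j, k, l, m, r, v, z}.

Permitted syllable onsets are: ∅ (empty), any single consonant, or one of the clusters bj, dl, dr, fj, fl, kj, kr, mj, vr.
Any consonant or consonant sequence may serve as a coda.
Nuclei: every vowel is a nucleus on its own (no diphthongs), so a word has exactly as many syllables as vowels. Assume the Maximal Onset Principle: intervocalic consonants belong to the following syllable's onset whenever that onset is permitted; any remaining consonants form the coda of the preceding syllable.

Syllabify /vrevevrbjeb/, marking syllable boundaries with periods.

Nuclei (vowels): e, e, e → 3 syllables.
/e…e/ gap (V1→V2): /v/ is a single consonant, so it becomes the next onset.
/e…e/ gap (V2→V3): /vrbj/ — longest licit onset from the right is /bj/, leaving /vr/ as coda.

vre.vevr.bjeb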